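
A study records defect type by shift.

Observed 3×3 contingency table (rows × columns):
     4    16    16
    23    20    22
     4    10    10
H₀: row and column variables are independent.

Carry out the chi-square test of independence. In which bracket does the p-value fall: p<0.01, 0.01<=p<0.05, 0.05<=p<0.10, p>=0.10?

p-value bracket: 0.05<=p<0.10

Row totals [36, 65, 24], col totals [31, 46, 48], n=125
χ² = (4−8.93)²/8.93 + (16−13.25)²/13.25 + (16−13.82)²/13.82 + (23−16.12)²/16.12 + (20−23.92)²/23.92 + (22−24.96)²/24.96 + (4−5.95)²/5.95 + (10−8.83)²/8.83 + (10−9.22)²/9.22 = 8.4254
df = 4
p-value (upper-tail) = 0.07718
→ bracket: 0.05<=p<0.10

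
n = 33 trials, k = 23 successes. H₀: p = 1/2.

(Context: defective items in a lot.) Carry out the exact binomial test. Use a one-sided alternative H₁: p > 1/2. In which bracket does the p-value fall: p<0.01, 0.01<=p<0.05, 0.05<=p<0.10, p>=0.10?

p-value bracket: 0.01<=p<0.05

Exact binomial: n=33, k=23, p₀=1/2=0.5000
P(X≥23) from Σ C(n,i)·p₀^i·(1−p₀)^(n−i)
p-value (one-sided, H₁ greater) = 0.01754
→ bracket: 0.01<=p<0.05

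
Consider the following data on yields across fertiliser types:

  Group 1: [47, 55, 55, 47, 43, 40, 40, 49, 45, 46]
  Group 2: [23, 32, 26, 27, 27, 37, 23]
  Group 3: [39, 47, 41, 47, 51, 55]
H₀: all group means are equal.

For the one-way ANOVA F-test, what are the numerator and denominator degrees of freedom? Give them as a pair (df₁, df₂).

k = 3 groups, N = 23 total
df = (k−1, N−k) = (3−1, 23−3) = (2, 20)

degrees of freedom = [2, 20]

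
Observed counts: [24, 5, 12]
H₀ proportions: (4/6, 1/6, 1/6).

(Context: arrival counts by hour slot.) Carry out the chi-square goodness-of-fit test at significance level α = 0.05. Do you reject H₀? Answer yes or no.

reject H₀: no

n = 41; E_i = n·p_i = [27.33, 6.83, 6.83]
χ² = (24−27.33)²/27.33 + (5−6.83)²/6.83 + (12−6.83)²/6.83 = 4.8049
df = 2
p-value (upper-tail) = 0.09050
At α=0.05: p ≥ α → fail to reject H₀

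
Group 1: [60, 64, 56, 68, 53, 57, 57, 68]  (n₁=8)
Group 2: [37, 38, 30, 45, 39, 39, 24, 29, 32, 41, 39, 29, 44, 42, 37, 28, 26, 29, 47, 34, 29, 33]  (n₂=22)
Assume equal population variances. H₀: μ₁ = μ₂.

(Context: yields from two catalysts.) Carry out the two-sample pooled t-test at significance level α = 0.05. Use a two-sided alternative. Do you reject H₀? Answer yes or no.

reject H₀: yes

x̄₁=60.375, s₁=5.680, n₁=8
x̄₂=35.045, s₂=6.579, n₂=22
s_p² = [7·5.680² + 21·6.579²]/28 = 40.5296
SE = √(s_p²·(1/8+1/22)) = 2.6284
t = (60.375−35.045)/2.6284 = 9.6369
df = 28
p-value (two-sided) = 0.00000
At α=0.05: p < α → reject H₀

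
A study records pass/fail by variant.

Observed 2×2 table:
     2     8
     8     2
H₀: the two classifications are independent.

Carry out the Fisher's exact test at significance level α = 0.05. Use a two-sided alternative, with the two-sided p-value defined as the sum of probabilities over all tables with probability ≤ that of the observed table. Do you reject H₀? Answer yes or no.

reject H₀: yes

Margins: r₁=10, r₂=10, c₁=10, c₂=10, n=20
p_obs = C(10,2)·C(10,8)/C(20,10); sum pmf over tables with pmf ≤ p_obs
p-value (two-sided) = 0.02301
At α=0.05: p < α → reject H₀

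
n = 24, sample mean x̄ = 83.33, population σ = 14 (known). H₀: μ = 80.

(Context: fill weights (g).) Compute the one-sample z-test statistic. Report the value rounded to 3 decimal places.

SE = σ/√n = 14/√24 = 2.8577
z = (x̄−μ₀)/SE = (83.33−80)/2.8577 = 1.1653

test statistic = 1.165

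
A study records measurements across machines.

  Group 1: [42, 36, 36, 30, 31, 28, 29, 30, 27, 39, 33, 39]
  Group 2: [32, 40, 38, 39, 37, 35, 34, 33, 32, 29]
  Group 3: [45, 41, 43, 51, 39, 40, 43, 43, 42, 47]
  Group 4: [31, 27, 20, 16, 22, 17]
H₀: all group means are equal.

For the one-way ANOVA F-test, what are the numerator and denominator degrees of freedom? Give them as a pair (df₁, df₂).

k = 4 groups, N = 38 total
df = (k−1, N−k) = (4−1, 38−4) = (3, 34)

degrees of freedom = [3, 34]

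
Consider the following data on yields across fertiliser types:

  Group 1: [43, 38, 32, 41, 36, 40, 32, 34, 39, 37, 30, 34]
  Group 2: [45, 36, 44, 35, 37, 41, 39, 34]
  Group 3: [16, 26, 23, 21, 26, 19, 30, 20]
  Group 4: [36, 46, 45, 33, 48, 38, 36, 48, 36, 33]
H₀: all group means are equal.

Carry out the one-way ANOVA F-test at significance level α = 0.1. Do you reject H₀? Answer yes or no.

Group means [36.33, 38.88, 22.62, 39.90], grand mean 34.921
SSB = Σnᵢ(x̄ᵢ−x̄)² = 1606.446; SSW = ΣΣ(x−x̄ᵢ)² = 780.317
MSB = 1606.446/3 = 535.4822; MSW = 780.317/34 = 22.9505
F = MSB/MSW = 23.3321
df = (3, 34)
p-value (upper-tail) = 0.00000
At α=0.1: p < α → reject H₀

reject H₀: yes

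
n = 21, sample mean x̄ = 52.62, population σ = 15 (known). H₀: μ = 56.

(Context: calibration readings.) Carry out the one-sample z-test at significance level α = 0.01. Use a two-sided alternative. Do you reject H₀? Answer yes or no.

reject H₀: no

SE = σ/√n = 15/√21 = 3.2733
z = (x̄−μ₀)/SE = (52.62−56)/3.2733 = -1.0326
p-value (two-sided) = 0.30179
At α=0.01: p ≥ α → fail to reject H₀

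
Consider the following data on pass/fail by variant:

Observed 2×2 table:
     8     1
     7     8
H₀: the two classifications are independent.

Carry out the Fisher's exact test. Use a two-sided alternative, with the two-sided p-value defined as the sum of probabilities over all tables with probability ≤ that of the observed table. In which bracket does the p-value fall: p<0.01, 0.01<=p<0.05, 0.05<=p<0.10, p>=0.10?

Margins: r₁=9, r₂=15, c₁=15, c₂=9, n=24
p_obs = C(9,8)·C(15,7)/C(24,15); sum pmf over tables with pmf ≤ p_obs
p-value (two-sided) = 0.08035
→ bracket: 0.05<=p<0.10

p-value bracket: 0.05<=p<0.10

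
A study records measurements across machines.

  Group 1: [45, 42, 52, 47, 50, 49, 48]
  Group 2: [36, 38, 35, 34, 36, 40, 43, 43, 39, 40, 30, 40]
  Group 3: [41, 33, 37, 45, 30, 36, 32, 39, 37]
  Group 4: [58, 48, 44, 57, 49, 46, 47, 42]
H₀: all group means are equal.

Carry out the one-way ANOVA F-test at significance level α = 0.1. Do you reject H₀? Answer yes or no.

Group means [47.57, 37.83, 36.67, 48.88], grand mean 41.889
SSB = Σnᵢ(x̄ᵢ−x̄)² = 1059.300; SSW = ΣΣ(x−x̄ᵢ)² = 632.256
MSB = 1059.300/3 = 353.0999; MSW = 632.256/32 = 19.7580
F = MSB/MSW = 17.8712
df = (3, 32)
p-value (upper-tail) = 0.00000
At α=0.1: p < α → reject H₀

reject H₀: yes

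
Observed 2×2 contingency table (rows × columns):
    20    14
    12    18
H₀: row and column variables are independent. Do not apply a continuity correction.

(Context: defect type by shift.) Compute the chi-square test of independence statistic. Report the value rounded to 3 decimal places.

Row totals [34, 30], col totals [32, 32], n=64
χ² = (20−17.00)²/17.00 + (14−17.00)²/17.00 + (12−15.00)²/15.00 + (18−15.00)²/15.00 = 2.2588
df = 1

test statistic = 2.259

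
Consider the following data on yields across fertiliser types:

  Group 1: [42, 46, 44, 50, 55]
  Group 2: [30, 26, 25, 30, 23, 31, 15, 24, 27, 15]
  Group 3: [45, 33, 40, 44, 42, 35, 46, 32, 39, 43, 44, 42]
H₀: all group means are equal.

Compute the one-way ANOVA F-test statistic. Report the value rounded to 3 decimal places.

Group means [47.40, 24.60, 40.42], grand mean 35.852
SSB = Σnᵢ(x̄ᵢ−x̄)² = 2182.891; SSW = ΣΣ(x−x̄ᵢ)² = 648.517
MSB = 2182.891/2 = 1091.4454; MSW = 648.517/24 = 27.0215
F = MSB/MSW = 40.3917
df = (2, 24)

test statistic = 40.392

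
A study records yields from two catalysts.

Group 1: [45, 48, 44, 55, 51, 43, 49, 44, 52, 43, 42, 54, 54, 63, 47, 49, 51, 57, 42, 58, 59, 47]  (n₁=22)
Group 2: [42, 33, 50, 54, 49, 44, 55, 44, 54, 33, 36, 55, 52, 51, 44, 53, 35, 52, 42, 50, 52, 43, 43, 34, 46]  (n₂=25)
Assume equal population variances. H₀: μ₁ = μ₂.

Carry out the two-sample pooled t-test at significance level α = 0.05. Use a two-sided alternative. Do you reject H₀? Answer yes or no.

x̄₁=49.864, s₁=6.065, n₁=22
x̄₂=45.840, s₂=7.295, n₂=25
s_p² = [21·6.065² + 24·7.295²]/45 = 45.5545
SE = √(s_p²·(1/22+1/25)) = 1.9730
t = (49.864−45.840)/1.9730 = 2.0393
df = 45
p-value (two-sided) = 0.04732
At α=0.05: p < α → reject H₀

reject H₀: yes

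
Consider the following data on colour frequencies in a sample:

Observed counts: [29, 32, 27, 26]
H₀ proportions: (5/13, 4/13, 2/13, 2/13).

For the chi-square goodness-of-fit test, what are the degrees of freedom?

df = k − 1 = 4 − 1 = 3

degrees of freedom = 3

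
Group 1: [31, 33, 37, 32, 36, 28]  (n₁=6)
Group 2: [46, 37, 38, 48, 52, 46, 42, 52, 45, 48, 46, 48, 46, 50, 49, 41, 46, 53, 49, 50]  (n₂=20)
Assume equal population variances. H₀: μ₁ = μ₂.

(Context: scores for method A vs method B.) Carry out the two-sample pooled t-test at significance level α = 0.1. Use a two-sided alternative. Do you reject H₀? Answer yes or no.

x̄₁=32.833, s₁=3.312, n₁=6
x̄₂=46.600, s₂=4.370, n₂=20
s_p² = [5·3.312² + 19·4.370²]/24 = 17.4014
SE = √(s_p²·(1/6+1/20)) = 1.9417
t = (32.833−46.600)/1.9417 = -7.0899
df = 24
p-value (two-sided) = 0.00000
At α=0.1: p < α → reject H₀

reject H₀: yes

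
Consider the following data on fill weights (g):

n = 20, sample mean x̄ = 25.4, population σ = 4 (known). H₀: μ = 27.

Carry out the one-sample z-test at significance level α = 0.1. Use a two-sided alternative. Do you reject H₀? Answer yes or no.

SE = σ/√n = 4/√20 = 0.8944
z = (x̄−μ₀)/SE = (25.4−27)/0.8944 = -1.7889
p-value (two-sided) = 0.07364
At α=0.1: p < α → reject H₀

reject H₀: yes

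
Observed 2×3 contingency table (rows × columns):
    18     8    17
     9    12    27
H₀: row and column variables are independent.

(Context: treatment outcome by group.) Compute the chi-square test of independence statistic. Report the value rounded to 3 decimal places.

Row totals [43, 48], col totals [27, 20, 44], n=91
χ² = (18−12.76)²/12.76 + (8−9.45)²/9.45 + (17−20.79)²/20.79 + (9−14.24)²/14.24 + (12−10.55)²/10.55 + (27−23.21)²/23.21 = 5.8156
df = 2

test statistic = 5.816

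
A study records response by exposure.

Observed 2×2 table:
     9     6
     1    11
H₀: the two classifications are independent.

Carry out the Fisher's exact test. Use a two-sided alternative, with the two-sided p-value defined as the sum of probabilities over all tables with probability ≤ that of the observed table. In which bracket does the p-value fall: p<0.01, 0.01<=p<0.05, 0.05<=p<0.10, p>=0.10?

p-value bracket: 0.01<=p<0.05

Margins: r₁=15, r₂=12, c₁=10, c₂=17, n=27
p_obs = C(15,9)·C(12,1)/C(27,10); sum pmf over tables with pmf ≤ p_obs
p-value (two-sided) = 0.01404
→ bracket: 0.01<=p<0.05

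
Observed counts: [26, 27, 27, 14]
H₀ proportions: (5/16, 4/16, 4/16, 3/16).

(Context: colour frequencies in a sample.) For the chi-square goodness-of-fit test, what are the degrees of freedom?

degrees of freedom = 3

df = k − 1 = 4 − 1 = 3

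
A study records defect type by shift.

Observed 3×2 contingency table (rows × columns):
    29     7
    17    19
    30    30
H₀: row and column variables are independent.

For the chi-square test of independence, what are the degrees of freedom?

degrees of freedom = 2

df = (r−1)(c−1) = (3−1)·(2−1) = 2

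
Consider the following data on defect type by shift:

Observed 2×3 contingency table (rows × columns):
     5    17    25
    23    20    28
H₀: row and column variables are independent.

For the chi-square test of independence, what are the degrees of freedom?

df = (r−1)(c−1) = (2−1)·(3−1) = 2

degrees of freedom = 2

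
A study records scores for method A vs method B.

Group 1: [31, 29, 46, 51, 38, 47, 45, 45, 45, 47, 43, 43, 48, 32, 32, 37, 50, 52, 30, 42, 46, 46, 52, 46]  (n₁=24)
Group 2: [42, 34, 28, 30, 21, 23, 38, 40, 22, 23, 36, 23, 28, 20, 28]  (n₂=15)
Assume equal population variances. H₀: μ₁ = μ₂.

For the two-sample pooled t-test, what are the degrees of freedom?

degrees of freedom = 37

df = n₁ + n₂ − 2 = 24 + 15 − 2 = 37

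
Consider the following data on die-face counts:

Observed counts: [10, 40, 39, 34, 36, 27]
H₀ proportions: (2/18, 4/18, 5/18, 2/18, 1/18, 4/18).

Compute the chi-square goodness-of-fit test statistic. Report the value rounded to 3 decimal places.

n = 186; E_i = n·p_i = [20.67, 41.33, 51.67, 20.67, 10.33, 41.33]
χ² = (10−20.67)²/20.67 + (40−41.33)²/41.33 + (39−51.67)²/51.67 + (34−20.67)²/20.67 + (36−10.33)²/10.33 + (27−41.33)²/41.33 = 85.9790
df = 5

test statistic = 85.979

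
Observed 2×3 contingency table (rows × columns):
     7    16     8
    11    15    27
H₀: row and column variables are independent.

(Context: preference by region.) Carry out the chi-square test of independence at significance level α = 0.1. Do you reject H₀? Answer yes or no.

reject H₀: yes

Row totals [31, 53], col totals [18, 31, 35], n=84
χ² = (7−6.64)²/6.64 + (16−11.44)²/11.44 + (8−12.92)²/12.92 + (11−11.36)²/11.36 + (15−19.56)²/19.56 + (27−22.08)²/22.08 = 5.8766
df = 2
p-value (upper-tail) = 0.05295
At α=0.1: p < α → reject H₀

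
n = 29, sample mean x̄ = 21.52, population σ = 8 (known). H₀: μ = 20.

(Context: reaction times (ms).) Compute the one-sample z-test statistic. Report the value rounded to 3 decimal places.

test statistic = 1.023

SE = σ/√n = 8/√29 = 1.4856
z = (x̄−μ₀)/SE = (21.52−20)/1.4856 = 1.0232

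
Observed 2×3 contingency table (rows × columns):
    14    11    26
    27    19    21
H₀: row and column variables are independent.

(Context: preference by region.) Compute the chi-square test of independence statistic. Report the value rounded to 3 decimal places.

test statistic = 4.704

Row totals [51, 67], col totals [41, 30, 47], n=118
χ² = (14−17.72)²/17.72 + (11−12.97)²/12.97 + (26−20.31)²/20.31 + (27−23.28)²/23.28 + (19−17.03)²/17.03 + (21−26.69)²/26.69 = 4.7042
df = 2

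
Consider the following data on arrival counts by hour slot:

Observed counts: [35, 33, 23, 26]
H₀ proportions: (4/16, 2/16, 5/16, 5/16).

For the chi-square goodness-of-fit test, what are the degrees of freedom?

df = k − 1 = 4 − 1 = 3

degrees of freedom = 3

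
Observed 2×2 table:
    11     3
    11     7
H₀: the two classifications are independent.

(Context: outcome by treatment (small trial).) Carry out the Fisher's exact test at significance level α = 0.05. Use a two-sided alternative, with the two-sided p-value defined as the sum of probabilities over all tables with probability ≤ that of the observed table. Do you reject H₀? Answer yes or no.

reject H₀: no

Margins: r₁=14, r₂=18, c₁=22, c₂=10, n=32
p_obs = C(14,11)·C(18,11)/C(32,22); sum pmf over tables with pmf ≤ p_obs
p-value (two-sided) = 0.44606
At α=0.05: p ≥ α → fail to reject H₀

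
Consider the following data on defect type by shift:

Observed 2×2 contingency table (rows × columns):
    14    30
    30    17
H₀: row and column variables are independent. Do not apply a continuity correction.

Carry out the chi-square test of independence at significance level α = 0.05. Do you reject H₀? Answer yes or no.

reject H₀: yes

Row totals [44, 47], col totals [44, 47], n=91
χ² = (14−21.27)²/21.27 + (30−22.73)²/22.73 + (30−22.73)²/22.73 + (17−24.27)²/24.27 = 9.3252
df = 1
p-value (upper-tail) = 0.00226
At α=0.05: p < α → reject H₀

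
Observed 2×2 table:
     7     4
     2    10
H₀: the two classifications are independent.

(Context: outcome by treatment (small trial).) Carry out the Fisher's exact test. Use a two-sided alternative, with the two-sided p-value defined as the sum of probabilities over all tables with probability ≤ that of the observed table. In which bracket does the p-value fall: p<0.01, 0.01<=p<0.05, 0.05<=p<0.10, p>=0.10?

Margins: r₁=11, r₂=12, c₁=9, c₂=14, n=23
p_obs = C(11,7)·C(12,2)/C(23,9); sum pmf over tables with pmf ≤ p_obs
p-value (two-sided) = 0.03607
→ bracket: 0.01<=p<0.05

p-value bracket: 0.01<=p<0.05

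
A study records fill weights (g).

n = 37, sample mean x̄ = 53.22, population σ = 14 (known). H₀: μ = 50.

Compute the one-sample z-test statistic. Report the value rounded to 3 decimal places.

SE = σ/√n = 14/√37 = 2.3016
z = (x̄−μ₀)/SE = (53.22−50)/2.3016 = 1.3990

test statistic = 1.399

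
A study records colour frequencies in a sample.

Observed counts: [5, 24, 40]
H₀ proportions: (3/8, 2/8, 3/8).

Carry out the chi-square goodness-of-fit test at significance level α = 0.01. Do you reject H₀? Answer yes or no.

reject H₀: yes

n = 69; E_i = n·p_i = [25.88, 17.25, 25.88]
χ² = (5−25.88)²/25.88 + (24−17.25)²/17.25 + (40−25.88)²/25.88 = 27.1932
df = 2
p-value (upper-tail) = 0.00000
At α=0.01: p < α → reject H₀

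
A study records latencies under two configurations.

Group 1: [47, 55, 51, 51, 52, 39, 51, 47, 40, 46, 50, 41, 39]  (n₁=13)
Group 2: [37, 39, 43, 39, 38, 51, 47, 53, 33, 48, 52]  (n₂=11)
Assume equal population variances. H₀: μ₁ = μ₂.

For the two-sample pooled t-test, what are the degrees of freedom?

degrees of freedom = 22

df = n₁ + n₂ − 2 = 13 + 11 − 2 = 22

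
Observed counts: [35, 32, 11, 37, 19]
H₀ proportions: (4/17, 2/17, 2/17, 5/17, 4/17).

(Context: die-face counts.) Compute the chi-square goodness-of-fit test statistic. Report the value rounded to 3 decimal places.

test statistic = 23.669

n = 134; E_i = n·p_i = [31.53, 15.76, 15.76, 39.41, 31.53]
χ² = (35−31.53)²/31.53 + (32−15.76)²/15.76 + (11−15.76)²/15.76 + (37−39.41)²/39.41 + (19−31.53)²/31.53 = 23.6687
df = 4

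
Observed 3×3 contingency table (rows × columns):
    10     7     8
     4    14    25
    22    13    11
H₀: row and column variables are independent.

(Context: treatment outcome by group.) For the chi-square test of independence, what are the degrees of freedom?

df = (r−1)(c−1) = (3−1)·(3−1) = 4

degrees of freedom = 4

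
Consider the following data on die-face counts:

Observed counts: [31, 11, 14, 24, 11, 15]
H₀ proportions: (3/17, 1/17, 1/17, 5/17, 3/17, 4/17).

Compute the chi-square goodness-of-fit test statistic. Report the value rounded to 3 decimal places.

n = 106; E_i = n·p_i = [18.71, 6.24, 6.24, 31.18, 18.71, 24.94]
χ² = (31−18.71)²/18.71 + (11−6.24)²/6.24 + (14−6.24)²/6.24 + (24−31.18)²/31.18 + (11−18.71)²/18.71 + (15−24.94)²/24.94 = 30.1791
df = 5

test statistic = 30.179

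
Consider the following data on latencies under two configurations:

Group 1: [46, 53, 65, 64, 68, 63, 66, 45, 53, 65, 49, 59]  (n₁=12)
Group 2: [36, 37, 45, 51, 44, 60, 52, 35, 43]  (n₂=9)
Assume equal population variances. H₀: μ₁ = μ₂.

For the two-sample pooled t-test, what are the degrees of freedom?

df = n₁ + n₂ − 2 = 12 + 9 − 2 = 19

degrees of freedom = 19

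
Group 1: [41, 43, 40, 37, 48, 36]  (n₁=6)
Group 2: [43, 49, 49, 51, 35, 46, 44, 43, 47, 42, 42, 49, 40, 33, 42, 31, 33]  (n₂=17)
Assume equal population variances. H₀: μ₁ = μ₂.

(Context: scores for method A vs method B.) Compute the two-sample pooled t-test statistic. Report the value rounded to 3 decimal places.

test statistic = -0.531

x̄₁=40.833, s₁=4.355, n₁=6
x̄₂=42.294, s₂=6.172, n₂=17
s_p² = [5·4.355² + 16·6.172²]/21 = 33.5411
SE = √(s_p²·(1/6+1/17)) = 2.7501
t = (40.833−42.294)/2.7501 = -0.5312
df = 21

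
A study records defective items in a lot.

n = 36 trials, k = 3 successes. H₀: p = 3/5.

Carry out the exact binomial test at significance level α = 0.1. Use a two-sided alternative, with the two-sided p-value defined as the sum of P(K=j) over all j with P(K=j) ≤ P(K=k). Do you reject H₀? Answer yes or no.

Exact binomial: n=36, k=3, p₀=3/5=0.6000
P(X=j) = C(n,j)·p₀^j·(1−p₀)^(n−j); p = Σ P(X=j) over j with P(X=j) ≤ P(X=3)
p-value (two-sided) = 0.00000
At α=0.1: p < α → reject H₀

reject H₀: yes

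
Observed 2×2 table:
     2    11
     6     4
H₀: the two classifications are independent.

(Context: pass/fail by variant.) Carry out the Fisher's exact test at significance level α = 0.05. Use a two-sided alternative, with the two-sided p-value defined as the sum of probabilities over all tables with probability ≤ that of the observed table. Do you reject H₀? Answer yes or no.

Margins: r₁=13, r₂=10, c₁=8, c₂=15, n=23
p_obs = C(13,2)·C(10,6)/C(23,8); sum pmf over tables with pmf ≤ p_obs
p-value (two-sided) = 0.03931
At α=0.05: p < α → reject H₀

reject H₀: yes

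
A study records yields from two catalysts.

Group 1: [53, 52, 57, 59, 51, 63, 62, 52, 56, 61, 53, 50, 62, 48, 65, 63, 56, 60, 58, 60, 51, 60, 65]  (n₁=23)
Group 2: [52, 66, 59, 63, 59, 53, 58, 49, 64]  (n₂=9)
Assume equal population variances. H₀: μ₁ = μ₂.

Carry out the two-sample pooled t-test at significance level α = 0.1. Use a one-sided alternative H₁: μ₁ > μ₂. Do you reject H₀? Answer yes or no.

reject H₀: no

x̄₁=57.261, s₁=5.145, n₁=23
x̄₂=58.111, s₂=5.798, n₂=9
s_p² = [22·5.145² + 8·5.798²]/30 = 28.3775
SE = √(s_p²·(1/23+1/9)) = 2.0945
t = (57.261−58.111)/2.0945 = -0.4059
df = 30
p-value (one-sided, H₁ greater) = 0.65617
At α=0.1: p ≥ α → fail to reject H₀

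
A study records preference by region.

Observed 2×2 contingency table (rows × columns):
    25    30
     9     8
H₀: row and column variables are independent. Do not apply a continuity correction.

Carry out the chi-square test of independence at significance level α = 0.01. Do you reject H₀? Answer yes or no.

reject H₀: no

Row totals [55, 17], col totals [34, 38], n=72
χ² = (25−25.97)²/25.97 + (30−29.03)²/29.03 + (9−8.03)²/8.03 + (8−8.97)²/8.97 = 0.2920
df = 1
p-value (upper-tail) = 0.58891
At α=0.01: p ≥ α → fail to reject H₀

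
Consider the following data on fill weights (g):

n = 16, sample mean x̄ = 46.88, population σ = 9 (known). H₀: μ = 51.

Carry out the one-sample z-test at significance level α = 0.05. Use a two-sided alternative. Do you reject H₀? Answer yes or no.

reject H₀: no

SE = σ/√n = 9/√16 = 2.2500
z = (x̄−μ₀)/SE = (46.88−51)/2.2500 = -1.8311
p-value (two-sided) = 0.06708
At α=0.05: p ≥ α → fail to reject H₀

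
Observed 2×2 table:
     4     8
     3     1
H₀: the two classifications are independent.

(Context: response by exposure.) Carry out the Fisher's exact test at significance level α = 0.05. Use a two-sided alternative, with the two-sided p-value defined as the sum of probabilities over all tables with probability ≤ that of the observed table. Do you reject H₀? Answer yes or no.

Margins: r₁=12, r₂=4, c₁=7, c₂=9, n=16
p_obs = C(12,4)·C(4,3)/C(16,7); sum pmf over tables with pmf ≤ p_obs
p-value (two-sided) = 0.26154
At α=0.05: p ≥ α → fail to reject H₀

reject H₀: no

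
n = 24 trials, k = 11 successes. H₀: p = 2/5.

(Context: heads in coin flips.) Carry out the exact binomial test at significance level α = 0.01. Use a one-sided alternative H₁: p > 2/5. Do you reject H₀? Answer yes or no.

Exact binomial: n=24, k=11, p₀=2/5=0.4000
P(X≥11) from Σ C(n,i)·p₀^i·(1−p₀)^(n−i)
p-value (one-sided, H₁ greater) = 0.34976
At α=0.01: p ≥ α → fail to reject H₀

reject H₀: no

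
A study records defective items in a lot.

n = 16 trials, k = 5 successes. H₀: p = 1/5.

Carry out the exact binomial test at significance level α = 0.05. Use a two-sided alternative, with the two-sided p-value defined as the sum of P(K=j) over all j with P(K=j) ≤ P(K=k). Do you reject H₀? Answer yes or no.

Exact binomial: n=16, k=5, p₀=1/5=0.2000
P(X=j) = C(n,j)·p₀^j·(1−p₀)^(n−j); p = Σ P(X=j) over j with P(X=j) ≤ P(X=5)
p-value (two-sided) = 0.34249
At α=0.05: p ≥ α → fail to reject H₀

reject H₀: no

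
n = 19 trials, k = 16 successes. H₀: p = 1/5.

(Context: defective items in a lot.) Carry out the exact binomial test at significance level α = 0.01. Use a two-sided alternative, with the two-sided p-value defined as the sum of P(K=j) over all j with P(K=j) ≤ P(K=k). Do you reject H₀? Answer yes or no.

Exact binomial: n=19, k=16, p₀=1/5=0.2000
P(X=j) = C(n,j)·p₀^j·(1−p₀)^(n−j); p = Σ P(X=j) over j with P(X=j) ≤ P(X=16)
p-value (two-sided) = 0.00000
At α=0.01: p < α → reject H₀

reject H₀: yes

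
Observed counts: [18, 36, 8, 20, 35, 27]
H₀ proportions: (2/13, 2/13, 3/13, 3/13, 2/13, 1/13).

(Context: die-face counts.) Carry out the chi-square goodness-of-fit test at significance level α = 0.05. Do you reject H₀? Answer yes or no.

n = 144; E_i = n·p_i = [22.15, 22.15, 33.23, 33.23, 22.15, 11.08]
χ² = (18−22.15)²/22.15 + (36−22.15)²/22.15 + (8−33.23)²/33.23 + (20−33.23)²/33.23 + (35−22.15)²/22.15 + (27−11.08)²/11.08 = 64.1956
df = 5
p-value (upper-tail) = 0.00000
At α=0.05: p < α → reject H₀

reject H₀: yes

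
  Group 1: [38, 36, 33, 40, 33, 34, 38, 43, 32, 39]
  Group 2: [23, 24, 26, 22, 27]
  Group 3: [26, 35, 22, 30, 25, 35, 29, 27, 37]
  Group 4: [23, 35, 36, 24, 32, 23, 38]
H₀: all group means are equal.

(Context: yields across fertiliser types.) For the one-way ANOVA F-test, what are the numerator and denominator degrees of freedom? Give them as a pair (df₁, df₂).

degrees of freedom = [3, 27]

k = 4 groups, N = 31 total
df = (k−1, N−k) = (4−1, 31−4) = (3, 27)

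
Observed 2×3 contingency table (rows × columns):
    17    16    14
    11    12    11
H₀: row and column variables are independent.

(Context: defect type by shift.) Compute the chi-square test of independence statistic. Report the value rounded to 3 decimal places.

Row totals [47, 34], col totals [28, 28, 25], n=81
χ² = (17−16.25)²/16.25 + (16−16.25)²/16.25 + (14−14.51)²/14.51 + (11−11.75)²/11.75 + (12−11.75)²/11.75 + (11−10.49)²/10.49 = 0.1342
df = 2

test statistic = 0.134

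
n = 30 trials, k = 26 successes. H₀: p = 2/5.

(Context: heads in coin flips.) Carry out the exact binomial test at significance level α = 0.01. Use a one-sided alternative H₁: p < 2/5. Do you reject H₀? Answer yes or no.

reject H₀: no

Exact binomial: n=30, k=26, p₀=2/5=0.4000
P(X≤26) from Σ C(n,i)·p₀^i·(1−p₀)^(n−i)
p-value (one-sided, H₁ less) = 1.00000
At α=0.01: p ≥ α → fail to reject H₀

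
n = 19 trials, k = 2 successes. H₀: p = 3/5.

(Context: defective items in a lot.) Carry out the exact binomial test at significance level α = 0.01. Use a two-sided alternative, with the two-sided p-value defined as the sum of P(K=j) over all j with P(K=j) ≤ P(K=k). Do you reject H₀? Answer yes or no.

Exact binomial: n=19, k=2, p₀=3/5=0.6000
P(X=j) = C(n,j)·p₀^j·(1−p₀)^(n−j); p = Σ P(X=j) over j with P(X=j) ≤ P(X=2)
p-value (two-sided) = 0.00001
At α=0.01: p < α → reject H₀

reject H₀: yes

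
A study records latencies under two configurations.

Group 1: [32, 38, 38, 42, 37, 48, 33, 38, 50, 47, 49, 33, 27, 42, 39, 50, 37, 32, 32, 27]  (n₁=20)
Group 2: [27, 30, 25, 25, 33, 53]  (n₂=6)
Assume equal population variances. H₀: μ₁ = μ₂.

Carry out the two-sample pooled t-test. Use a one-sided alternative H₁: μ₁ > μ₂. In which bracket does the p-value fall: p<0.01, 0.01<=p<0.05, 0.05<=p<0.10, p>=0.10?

x̄₁=38.550, s₁=7.323, n₁=20
x̄₂=32.167, s₂=10.666, n₂=6
s_p² = [19·7.323² + 5·10.666²]/24 = 66.1576
SE = √(s_p²·(1/20+1/6)) = 3.7860
t = (38.550−32.167)/3.7860 = 1.6860
df = 24
p-value (one-sided, H₁ greater) = 0.05238
→ bracket: 0.05<=p<0.10

p-value bracket: 0.05<=p<0.10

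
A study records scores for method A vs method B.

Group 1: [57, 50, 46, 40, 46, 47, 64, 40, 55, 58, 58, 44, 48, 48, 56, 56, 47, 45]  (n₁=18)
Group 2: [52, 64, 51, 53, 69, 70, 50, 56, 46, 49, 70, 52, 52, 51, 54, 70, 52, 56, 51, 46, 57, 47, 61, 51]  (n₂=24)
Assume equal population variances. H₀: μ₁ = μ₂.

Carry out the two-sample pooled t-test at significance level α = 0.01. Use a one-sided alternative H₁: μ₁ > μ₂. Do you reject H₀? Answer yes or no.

reject H₀: no

x̄₁=50.278, s₁=6.807, n₁=18
x̄₂=55.417, s₂=7.751, n₂=24
s_p² = [17·6.807² + 23·7.751²]/40 = 54.2361
SE = √(s_p²·(1/18+1/24)) = 2.2963
t = (50.278−55.417)/2.2963 = -2.2379
df = 40
p-value (one-sided, H₁ greater) = 0.98457
At α=0.01: p ≥ α → fail to reject H₀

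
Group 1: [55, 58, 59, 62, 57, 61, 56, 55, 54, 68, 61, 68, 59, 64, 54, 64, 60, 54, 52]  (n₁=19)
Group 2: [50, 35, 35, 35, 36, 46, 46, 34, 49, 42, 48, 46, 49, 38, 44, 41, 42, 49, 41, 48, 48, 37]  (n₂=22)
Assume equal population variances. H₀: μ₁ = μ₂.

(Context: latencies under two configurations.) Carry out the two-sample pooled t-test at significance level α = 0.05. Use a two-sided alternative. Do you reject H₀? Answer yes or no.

reject H₀: yes

x̄₁=59.000, s₁=4.714, n₁=19
x̄₂=42.682, s₂=5.567, n₂=22
s_p² = [18·4.714² + 21·5.567²]/39 = 26.9429
SE = √(s_p²·(1/19+1/22)) = 1.6256
t = (59.000−42.682)/1.6256 = 10.0380
df = 39
p-value (two-sided) = 0.00000
At α=0.05: p < α → reject H₀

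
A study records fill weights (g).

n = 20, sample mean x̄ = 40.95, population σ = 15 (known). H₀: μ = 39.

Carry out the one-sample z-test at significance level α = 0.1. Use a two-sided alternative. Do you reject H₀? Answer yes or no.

SE = σ/√n = 15/√20 = 3.3541
z = (x̄−μ₀)/SE = (40.95−39)/3.3541 = 0.5814
p-value (two-sided) = 0.56099
At α=0.1: p ≥ α → fail to reject H₀

reject H₀: no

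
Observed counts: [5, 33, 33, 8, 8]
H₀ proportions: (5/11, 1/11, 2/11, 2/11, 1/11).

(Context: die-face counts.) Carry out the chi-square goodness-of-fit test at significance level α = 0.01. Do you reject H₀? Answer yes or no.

n = 87; E_i = n·p_i = [39.55, 7.91, 15.82, 15.82, 7.91]
χ² = (5−39.55)²/39.55 + (33−7.91)²/7.91 + (33−15.82)²/15.82 + (8−15.82)²/15.82 + (8−7.91)²/7.91 = 132.3046
df = 4
p-value (upper-tail) = 0.00000
At α=0.01: p < α → reject H₀

reject H₀: yes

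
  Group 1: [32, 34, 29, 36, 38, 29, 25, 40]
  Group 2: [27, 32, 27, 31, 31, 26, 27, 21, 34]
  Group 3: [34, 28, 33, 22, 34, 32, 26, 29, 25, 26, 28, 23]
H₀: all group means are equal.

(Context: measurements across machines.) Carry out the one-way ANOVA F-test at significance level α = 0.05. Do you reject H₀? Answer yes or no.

Group means [32.88, 28.44, 28.33], grand mean 29.621
SSB = Σnᵢ(x̄ᵢ−x̄)² = 117.064; SSW = ΣΣ(x−x̄ᵢ)² = 495.764
MSB = 117.064/2 = 58.5318; MSW = 495.764/26 = 19.0678
F = MSB/MSW = 3.0697
df = (2, 26)
p-value (upper-tail) = 0.06356
At α=0.05: p ≥ α → fail to reject H₀

reject H₀: no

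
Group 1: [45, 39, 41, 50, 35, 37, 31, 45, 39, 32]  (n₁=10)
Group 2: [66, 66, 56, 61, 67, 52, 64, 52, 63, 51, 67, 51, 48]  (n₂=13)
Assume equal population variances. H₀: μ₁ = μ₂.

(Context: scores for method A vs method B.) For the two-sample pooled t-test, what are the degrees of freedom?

df = n₁ + n₂ − 2 = 10 + 13 − 2 = 21

degrees of freedom = 21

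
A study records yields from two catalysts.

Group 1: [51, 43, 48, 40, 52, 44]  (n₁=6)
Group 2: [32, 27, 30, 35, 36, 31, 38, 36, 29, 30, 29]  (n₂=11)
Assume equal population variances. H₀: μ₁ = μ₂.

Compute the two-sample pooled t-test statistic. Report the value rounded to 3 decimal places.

x̄₁=46.333, s₁=4.761, n₁=6
x̄₂=32.091, s₂=3.590, n₂=11
s_p² = [5·4.761² + 10·3.590²]/15 = 16.1495
SE = √(s_p²·(1/6+1/11)) = 2.0395
t = (46.333−32.091)/2.0395 = 6.9832
df = 15

test statistic = 6.983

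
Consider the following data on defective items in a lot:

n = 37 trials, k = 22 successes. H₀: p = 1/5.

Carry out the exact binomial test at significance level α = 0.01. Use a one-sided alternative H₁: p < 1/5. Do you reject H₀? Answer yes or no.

reject H₀: no

Exact binomial: n=37, k=22, p₀=1/5=0.2000
P(X≤22) from Σ C(n,i)·p₀^i·(1−p₀)^(n−i)
p-value (one-sided, H₁ less) = 1.00000
At α=0.01: p ≥ α → fail to reject H₀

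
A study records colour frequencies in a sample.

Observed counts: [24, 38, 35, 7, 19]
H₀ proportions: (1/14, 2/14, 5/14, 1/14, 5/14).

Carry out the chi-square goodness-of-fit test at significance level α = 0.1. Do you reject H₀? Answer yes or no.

n = 123; E_i = n·p_i = [8.79, 17.57, 43.93, 8.79, 43.93]
χ² = (24−8.79)²/8.79 + (38−17.57)²/17.57 + (35−43.93)²/43.93 + (7−8.79)²/8.79 + (19−43.93)²/43.93 = 66.4211
df = 4
p-value (upper-tail) = 0.00000
At α=0.1: p < α → reject H₀

reject H₀: yes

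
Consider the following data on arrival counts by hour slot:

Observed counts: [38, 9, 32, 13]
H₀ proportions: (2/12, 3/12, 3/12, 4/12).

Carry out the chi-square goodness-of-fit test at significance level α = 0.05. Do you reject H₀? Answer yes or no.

n = 92; E_i = n·p_i = [15.33, 23.00, 23.00, 30.67]
χ² = (38−15.33)²/15.33 + (9−23.00)²/23.00 + (32−23.00)²/23.00 + (13−30.67)²/30.67 = 55.7283
df = 3
p-value (upper-tail) = 0.00000
At α=0.05: p < α → reject H₀

reject H₀: yes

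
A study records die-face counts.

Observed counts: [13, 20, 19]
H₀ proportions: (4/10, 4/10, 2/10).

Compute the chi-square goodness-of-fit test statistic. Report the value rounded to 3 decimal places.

test statistic = 10.067

n = 52; E_i = n·p_i = [20.80, 20.80, 10.40]
χ² = (13−20.80)²/20.80 + (20−20.80)²/20.80 + (19−10.40)²/10.40 = 10.0673
df = 2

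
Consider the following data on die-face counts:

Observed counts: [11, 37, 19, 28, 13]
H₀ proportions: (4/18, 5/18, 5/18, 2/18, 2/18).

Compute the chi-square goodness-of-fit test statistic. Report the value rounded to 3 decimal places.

test statistic = 34.125

n = 108; E_i = n·p_i = [24.00, 30.00, 30.00, 12.00, 12.00]
χ² = (11−24.00)²/24.00 + (37−30.00)²/30.00 + (19−30.00)²/30.00 + (28−12.00)²/12.00 + (13−12.00)²/12.00 = 34.1250
df = 4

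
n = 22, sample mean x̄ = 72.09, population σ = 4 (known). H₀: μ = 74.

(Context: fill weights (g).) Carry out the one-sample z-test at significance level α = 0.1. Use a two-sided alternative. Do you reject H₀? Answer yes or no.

reject H₀: yes

SE = σ/√n = 4/√22 = 0.8528
z = (x̄−μ₀)/SE = (72.09−74)/0.8528 = -2.2397
p-value (two-sided) = 0.02511
At α=0.1: p < α → reject H₀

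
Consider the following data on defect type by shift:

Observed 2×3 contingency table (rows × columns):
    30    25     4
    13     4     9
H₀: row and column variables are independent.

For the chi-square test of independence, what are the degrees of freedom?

df = (r−1)(c−1) = (2−1)·(3−1) = 2

degrees of freedom = 2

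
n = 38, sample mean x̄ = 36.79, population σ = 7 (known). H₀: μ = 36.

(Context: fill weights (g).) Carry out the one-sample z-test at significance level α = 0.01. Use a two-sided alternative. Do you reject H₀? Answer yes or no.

SE = σ/√n = 7/√38 = 1.1355
z = (x̄−μ₀)/SE = (36.79−36)/1.1355 = 0.6957
p-value (two-sided) = 0.48662
At α=0.01: p ≥ α → fail to reject H₀

reject H₀: no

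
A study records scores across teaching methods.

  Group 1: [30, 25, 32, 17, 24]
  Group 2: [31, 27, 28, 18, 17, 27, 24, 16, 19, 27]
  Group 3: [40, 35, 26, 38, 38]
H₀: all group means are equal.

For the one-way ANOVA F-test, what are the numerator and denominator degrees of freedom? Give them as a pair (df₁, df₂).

k = 3 groups, N = 20 total
df = (k−1, N−k) = (3−1, 20−3) = (2, 17)

degrees of freedom = [2, 17]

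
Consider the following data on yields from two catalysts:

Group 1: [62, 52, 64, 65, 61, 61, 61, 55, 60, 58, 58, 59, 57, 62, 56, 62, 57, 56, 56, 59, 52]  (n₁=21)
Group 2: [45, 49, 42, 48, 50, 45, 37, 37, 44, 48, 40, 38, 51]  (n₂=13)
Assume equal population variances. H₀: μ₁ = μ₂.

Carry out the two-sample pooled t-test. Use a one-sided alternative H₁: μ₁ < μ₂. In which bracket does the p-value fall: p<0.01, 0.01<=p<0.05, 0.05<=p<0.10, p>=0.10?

x̄₁=58.714, s₁=3.538, n₁=21
x̄₂=44.154, s₂=4.981, n₂=13
s_p² = [20·3.538² + 12·4.981²]/32 = 17.1243
SE = √(s_p²·(1/21+1/13)) = 1.4604
t = (58.714−44.154)/1.4604 = 9.9703
df = 32
p-value (one-sided, H₁ less) = 1.00000
→ bracket: p>=0.10

p-value bracket: p>=0.10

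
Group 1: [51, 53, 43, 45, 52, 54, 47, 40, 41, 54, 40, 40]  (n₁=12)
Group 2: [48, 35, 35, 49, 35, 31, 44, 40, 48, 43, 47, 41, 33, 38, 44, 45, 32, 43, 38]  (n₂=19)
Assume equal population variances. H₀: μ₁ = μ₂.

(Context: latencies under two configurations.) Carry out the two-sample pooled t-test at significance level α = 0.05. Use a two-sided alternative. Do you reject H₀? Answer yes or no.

reject H₀: yes

x̄₁=46.667, s₁=5.852, n₁=12
x̄₂=40.474, s₂=5.806, n₂=19
s_p² = [11·5.852² + 18·5.806²]/29 = 33.9105
SE = √(s_p²·(1/12+1/19)) = 2.1472
t = (46.667−40.474)/2.1472 = 2.8842
df = 29
p-value (two-sided) = 0.00733
At α=0.05: p < α → reject H₀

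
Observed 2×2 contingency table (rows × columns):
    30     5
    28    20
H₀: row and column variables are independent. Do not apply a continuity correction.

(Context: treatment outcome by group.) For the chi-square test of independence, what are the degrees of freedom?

degrees of freedom = 1

df = (r−1)(c−1) = (2−1)·(2−1) = 1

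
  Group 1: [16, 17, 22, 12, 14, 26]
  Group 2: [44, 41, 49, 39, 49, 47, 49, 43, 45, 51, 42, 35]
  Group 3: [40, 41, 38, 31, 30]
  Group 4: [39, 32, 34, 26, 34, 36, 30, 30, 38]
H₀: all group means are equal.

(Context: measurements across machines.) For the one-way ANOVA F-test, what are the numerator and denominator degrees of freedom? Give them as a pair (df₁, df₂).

degrees of freedom = [3, 28]

k = 4 groups, N = 32 total
df = (k−1, N−k) = (4−1, 32−4) = (3, 28)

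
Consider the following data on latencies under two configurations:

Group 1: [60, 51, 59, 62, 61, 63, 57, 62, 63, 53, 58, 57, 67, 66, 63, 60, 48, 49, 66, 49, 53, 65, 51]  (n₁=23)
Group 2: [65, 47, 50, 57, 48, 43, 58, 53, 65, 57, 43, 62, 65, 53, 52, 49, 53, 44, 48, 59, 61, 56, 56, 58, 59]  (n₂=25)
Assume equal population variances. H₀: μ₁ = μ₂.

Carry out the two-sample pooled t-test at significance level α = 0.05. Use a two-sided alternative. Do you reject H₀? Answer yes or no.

reject H₀: yes

x̄₁=58.391, s₁=5.998, n₁=23
x̄₂=54.440, s₂=6.740, n₂=25
s_p² = [22·5.998² + 24·6.740²]/46 = 40.9052
SE = √(s_p²·(1/23+1/25)) = 1.8479
t = (58.391−54.440)/1.8479 = 2.1383
df = 46
p-value (two-sided) = 0.03784
At α=0.05: p < α → reject H₀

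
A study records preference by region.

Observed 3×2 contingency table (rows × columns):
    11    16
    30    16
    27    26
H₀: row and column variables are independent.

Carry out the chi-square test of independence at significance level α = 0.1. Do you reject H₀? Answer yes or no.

Row totals [27, 46, 53], col totals [68, 58], n=126
χ² = (11−14.57)²/14.57 + (16−12.43)²/12.43 + (30−24.83)²/24.83 + (16−21.17)²/21.17 + (27−28.60)²/28.60 + (26−24.40)²/24.40 = 4.4400
df = 2
p-value (upper-tail) = 0.10861
At α=0.1: p ≥ α → fail to reject H₀

reject H₀: no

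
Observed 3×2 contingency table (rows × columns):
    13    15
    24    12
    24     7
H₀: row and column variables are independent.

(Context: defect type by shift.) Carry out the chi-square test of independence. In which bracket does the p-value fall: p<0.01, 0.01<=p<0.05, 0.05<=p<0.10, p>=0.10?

p-value bracket: 0.01<=p<0.05

Row totals [28, 36, 31], col totals [61, 34], n=95
χ² = (13−17.98)²/17.98 + (15−10.02)²/10.02 + (24−23.12)²/23.12 + (12−12.88)²/12.88 + (24−19.91)²/19.91 + (7−11.09)²/11.09 = 6.3007
df = 2
p-value (upper-tail) = 0.04284
→ bracket: 0.01<=p<0.05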